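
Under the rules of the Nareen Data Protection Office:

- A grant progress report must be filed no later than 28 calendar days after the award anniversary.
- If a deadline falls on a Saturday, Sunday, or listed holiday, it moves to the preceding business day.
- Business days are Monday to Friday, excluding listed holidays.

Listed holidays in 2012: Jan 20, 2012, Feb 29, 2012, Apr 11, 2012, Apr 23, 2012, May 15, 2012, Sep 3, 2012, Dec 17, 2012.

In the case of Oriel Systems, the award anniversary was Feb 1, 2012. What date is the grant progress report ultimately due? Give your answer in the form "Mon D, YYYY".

Feb 28, 2012

Adding 28 calendar days to Feb 1, 2012 gives Feb 29, 2012.
Because Feb 29, 2012 is a listed holiday, the deadline becomes Feb 28, 2012 (Tuesday).
So the filing is due Feb 28, 2012.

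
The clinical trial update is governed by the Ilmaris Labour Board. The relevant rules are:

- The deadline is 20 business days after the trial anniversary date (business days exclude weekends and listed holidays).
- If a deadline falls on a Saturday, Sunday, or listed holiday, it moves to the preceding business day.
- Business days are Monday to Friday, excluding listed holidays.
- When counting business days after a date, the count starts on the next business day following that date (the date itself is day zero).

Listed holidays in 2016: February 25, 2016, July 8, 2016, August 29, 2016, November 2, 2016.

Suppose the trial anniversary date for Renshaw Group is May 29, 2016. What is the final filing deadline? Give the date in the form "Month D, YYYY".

Starting the day after May 29, 2016 and counting 20 business days lands on June 24, 2016.
June 24, 2016 (Friday) is already a business day.
So the filing is due June 24, 2016.

June 24, 2016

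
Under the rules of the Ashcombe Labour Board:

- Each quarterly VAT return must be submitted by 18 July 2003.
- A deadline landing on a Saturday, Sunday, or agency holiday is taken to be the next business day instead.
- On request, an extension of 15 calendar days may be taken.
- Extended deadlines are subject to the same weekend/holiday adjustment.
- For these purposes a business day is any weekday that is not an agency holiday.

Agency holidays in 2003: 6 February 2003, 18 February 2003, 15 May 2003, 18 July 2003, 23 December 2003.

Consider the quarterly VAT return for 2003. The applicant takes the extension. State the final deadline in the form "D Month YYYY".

The statutory due date is 18 July 2003.
Because 18 July 2003 is a listed holiday, the deadline becomes 21 July 2003 (Monday).
With the 15-day extension, 21 July 2003 becomes 5 August 2003.
5 August 2003 is a Tuesday and not a listed holiday, so it stands.
So the filing is due 5 August 2003.

5 August 2003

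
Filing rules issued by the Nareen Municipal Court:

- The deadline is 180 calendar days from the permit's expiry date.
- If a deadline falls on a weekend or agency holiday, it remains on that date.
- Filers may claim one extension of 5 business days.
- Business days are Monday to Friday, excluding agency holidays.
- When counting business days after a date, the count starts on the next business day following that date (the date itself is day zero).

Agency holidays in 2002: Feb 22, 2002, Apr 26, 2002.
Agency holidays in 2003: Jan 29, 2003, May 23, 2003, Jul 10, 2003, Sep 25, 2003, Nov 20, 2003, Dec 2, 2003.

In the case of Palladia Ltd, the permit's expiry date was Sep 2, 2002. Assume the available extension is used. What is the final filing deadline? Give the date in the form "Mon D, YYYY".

Mar 7, 2003

180 calendar days after Sep 2, 2002 is Mar 1, 2003.
Mar 1, 2003 falls on a Saturday. The rules make no weekend/holiday allowance, so it remains Mar 1, 2003.
Applying the 5-business-day extension: 5 business days after Mar 1, 2003 is Mar 7, 2003.
Mar 7, 2003 falls on a Friday. The rules make no weekend/holiday allowance, so it remains Mar 7, 2003.
So the filing is due Mar 7, 2003.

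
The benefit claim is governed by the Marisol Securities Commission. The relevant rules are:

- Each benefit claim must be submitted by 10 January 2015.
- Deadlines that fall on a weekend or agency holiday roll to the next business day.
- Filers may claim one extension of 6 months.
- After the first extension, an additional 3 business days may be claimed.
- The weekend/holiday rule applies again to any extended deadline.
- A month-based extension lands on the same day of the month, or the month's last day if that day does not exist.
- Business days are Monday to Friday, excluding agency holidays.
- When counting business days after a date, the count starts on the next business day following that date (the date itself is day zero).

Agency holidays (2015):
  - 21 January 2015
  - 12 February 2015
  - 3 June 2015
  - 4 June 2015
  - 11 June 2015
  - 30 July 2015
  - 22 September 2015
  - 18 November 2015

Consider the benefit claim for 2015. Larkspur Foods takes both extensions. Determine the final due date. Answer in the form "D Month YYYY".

16 July 2015

Start from the fixed due date, 10 January 2015.
Because 10 January 2015 is a Saturday, the deadline becomes 12 January 2015 (Monday).
Add 6 months to 12 January 2015: 12 July 2015.
12 July 2015 is a Sunday, so it moves to the next business day, 13 July 2015 (Monday).
The 3-business-day extension runs from 13 July 2015 to 16 July 2015.
16 July 2015 (Thursday) is already a business day.
So the filing is due 16 July 2015.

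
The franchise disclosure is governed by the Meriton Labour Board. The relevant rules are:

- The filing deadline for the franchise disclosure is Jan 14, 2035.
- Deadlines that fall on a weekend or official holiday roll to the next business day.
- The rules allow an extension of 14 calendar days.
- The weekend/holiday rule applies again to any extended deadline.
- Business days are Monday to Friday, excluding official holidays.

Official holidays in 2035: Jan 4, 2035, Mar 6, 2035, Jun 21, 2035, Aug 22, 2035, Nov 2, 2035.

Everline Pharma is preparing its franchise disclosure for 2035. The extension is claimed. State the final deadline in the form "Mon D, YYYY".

Jan 29, 2035

The stated deadline is Jan 14, 2035.
Because Jan 14, 2035 is a Sunday, the deadline becomes Jan 15, 2035 (Monday).
The 14-calendar-day extension moves the deadline from Jan 15, 2035 to Jan 29, 2035.
Since Jan 29, 2035 is a Monday and not a holiday, the date is unchanged.
The final due date is Jan 29, 2035.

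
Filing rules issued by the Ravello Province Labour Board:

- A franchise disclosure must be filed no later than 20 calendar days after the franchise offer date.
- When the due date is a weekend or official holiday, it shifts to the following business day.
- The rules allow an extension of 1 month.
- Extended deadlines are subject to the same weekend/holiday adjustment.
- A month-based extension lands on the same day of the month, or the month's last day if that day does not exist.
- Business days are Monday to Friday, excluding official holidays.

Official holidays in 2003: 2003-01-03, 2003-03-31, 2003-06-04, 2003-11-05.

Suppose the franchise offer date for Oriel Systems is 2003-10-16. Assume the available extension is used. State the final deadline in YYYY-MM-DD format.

2003-12-08

From 2003-10-16, 20 calendar days later is 2003-11-05.
2003-11-05 is a listed holiday, so it moves to the next business day, 2003-11-06 (Thursday).
Applying the 1 month extension: 1 month after 2003-11-06 is 2003-12-06.
Because 2003-12-06 is a Saturday, the deadline becomes 2003-12-08 (Monday).
So the filing is due 2003-12-08.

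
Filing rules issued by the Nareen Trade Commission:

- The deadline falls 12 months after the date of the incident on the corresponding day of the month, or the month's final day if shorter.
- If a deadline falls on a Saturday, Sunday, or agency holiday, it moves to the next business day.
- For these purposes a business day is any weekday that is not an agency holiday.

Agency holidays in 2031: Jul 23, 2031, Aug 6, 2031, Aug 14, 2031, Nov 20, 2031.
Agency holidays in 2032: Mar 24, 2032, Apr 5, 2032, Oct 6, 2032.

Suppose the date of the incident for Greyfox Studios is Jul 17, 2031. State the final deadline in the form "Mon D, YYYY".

Jul 19, 2032

Moving 12 months forward from Jul 17, 2031 on the corresponding day gives Jul 17, 2032.
Jul 17, 2032 is a Saturday, so it moves to the next business day, Jul 19, 2032 (Monday).
So the filing is due Jul 19, 2032.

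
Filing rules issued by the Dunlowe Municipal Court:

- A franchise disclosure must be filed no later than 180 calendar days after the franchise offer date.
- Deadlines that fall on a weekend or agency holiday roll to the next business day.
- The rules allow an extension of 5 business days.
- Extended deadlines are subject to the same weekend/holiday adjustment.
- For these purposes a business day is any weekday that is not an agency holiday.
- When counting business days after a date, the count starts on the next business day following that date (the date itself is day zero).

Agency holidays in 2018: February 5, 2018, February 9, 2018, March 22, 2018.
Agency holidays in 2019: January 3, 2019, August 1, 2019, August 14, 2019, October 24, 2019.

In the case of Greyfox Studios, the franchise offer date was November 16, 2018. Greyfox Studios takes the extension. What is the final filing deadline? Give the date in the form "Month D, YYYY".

Trigger date November 16, 2018 + 180 calendar days = May 15, 2019.
May 15, 2019 (Wednesday) is already a business day.
Applying the 5-business-day extension: 5 business days after May 15, 2019 is May 22, 2019.
Since May 22, 2019 is a Wednesday and not a holiday, the date is unchanged.
Deadline: May 22, 2019.

May 22, 2019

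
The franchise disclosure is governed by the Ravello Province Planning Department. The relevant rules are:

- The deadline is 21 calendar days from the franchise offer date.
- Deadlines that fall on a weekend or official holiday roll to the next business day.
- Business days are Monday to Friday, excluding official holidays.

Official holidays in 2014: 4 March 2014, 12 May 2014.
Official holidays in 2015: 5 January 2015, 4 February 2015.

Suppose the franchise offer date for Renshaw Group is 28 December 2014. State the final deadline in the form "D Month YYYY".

19 January 2015

Trigger date 28 December 2014 + 21 calendar days = 18 January 2015.
Because 18 January 2015 is a Sunday, the deadline becomes 19 January 2015 (Monday).
So the filing is due 19 January 2015.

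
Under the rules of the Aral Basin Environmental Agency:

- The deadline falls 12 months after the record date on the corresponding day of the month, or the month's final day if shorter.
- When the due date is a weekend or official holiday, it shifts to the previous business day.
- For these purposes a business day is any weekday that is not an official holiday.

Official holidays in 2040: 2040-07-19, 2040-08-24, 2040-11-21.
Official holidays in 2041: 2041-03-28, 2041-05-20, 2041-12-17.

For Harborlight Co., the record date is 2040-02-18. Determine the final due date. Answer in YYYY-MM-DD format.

2041-02-18

Moving 12 months forward from 2040-02-18 on the corresponding day gives 2041-02-18.
2041-02-18 is a Monday and not a listed holiday, so it stands.
Deadline: 2041-02-18.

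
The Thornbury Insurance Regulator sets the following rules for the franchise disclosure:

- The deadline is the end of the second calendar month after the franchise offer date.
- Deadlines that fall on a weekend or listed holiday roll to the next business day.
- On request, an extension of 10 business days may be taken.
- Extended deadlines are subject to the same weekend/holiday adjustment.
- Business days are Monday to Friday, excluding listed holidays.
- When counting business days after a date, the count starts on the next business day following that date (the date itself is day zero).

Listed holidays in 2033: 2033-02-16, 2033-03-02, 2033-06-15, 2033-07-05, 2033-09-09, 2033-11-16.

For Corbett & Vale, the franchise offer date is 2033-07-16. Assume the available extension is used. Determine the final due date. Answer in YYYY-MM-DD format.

2 months after 2033-07-16 falls in September 2033; the last day of that month is 2033-09-30.
2033-09-30 is a Friday and not a listed holiday, so it stands.
Applying the 10-business-day extension: 10 business days after 2033-09-30 is 2033-10-14.
Since 2033-10-14 is a Friday and not a holiday, the date is unchanged.
The final due date is 2033-10-14.

2033-10-14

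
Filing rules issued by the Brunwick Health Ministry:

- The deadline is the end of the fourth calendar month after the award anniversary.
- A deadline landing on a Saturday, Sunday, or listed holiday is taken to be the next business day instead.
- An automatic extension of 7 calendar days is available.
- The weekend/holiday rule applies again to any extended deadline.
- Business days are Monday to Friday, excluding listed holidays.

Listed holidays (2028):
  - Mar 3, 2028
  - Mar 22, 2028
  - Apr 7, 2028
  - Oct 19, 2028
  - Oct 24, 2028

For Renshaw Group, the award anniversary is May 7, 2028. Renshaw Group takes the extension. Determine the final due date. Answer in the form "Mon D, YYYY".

Oct 9, 2028

4 months after May 7, 2028 falls in September 2028; the last day of that month is Sep 30, 2028.
Because Sep 30, 2028 is a Saturday, the deadline becomes Oct 2, 2028 (Monday).
With the 7-day extension, Oct 2, 2028 becomes Oct 9, 2028.
Oct 9, 2028 is a Monday and not a listed holiday, so it stands.
The final due date is Oct 9, 2028.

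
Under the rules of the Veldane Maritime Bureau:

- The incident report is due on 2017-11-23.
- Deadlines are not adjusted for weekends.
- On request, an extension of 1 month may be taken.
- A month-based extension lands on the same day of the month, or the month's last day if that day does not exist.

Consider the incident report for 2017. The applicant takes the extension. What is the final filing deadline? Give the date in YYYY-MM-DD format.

2017-12-23

The statutory due date is 2017-11-23.
No adjustment is made for weekends or holidays, so 2017-11-23 stands.
The 1 month extension carries 2017-11-23 to 2017-12-23.
No adjustment is made for weekends or holidays, so 2017-12-23 stands.
The final due date is 2017-12-23.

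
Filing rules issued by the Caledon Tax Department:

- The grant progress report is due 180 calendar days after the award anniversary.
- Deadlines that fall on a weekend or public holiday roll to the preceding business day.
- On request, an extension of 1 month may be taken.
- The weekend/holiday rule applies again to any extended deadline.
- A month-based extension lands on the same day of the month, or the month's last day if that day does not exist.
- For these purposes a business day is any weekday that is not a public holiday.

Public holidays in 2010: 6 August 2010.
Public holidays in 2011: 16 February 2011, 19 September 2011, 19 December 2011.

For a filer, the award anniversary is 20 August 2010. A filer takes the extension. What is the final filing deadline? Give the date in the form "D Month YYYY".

15 March 2011

Adding 180 calendar days to 20 August 2010 gives 16 February 2011.
Because 16 February 2011 is a listed holiday, the deadline becomes 15 February 2011 (Tuesday).
Add 1 month to 15 February 2011: 15 March 2011.
15 March 2011 (Tuesday) is already a business day.
Deadline: 15 March 2011.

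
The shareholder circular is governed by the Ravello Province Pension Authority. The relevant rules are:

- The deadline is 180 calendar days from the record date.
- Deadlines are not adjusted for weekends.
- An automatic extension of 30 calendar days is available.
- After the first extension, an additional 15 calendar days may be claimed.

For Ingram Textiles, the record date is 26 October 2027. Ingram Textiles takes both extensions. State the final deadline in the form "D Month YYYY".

From 26 October 2027, 180 calendar days later is 23 April 2028.
23 April 2028 falls on a Sunday. The rules make no weekend/holiday allowance, so it remains 23 April 2028.
Add the 30 calendar-day extension to 23 April 2028: 23 May 2028.
23 May 2028 falls on a Tuesday. The rules make no weekend/holiday allowance, so it remains 23 May 2028.
Add the 15 calendar-day extension to 23 May 2028: 7 June 2028.
7 June 2028 falls on a Wednesday. The rules make no weekend/holiday allowance, so it remains 7 June 2028.
Final deadline: 7 June 2028.

7 June 2028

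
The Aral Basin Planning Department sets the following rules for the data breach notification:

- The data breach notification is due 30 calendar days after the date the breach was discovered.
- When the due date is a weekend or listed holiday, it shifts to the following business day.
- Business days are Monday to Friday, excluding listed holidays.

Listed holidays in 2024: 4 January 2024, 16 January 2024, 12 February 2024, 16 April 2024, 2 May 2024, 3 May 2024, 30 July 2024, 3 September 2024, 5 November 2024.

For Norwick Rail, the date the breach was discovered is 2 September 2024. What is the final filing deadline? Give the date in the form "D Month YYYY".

2 October 2024

From 2 September 2024, 30 calendar days later is 2 October 2024.
Since 2 October 2024 is a Wednesday and not a holiday, the date is unchanged.
The final due date is 2 October 2024.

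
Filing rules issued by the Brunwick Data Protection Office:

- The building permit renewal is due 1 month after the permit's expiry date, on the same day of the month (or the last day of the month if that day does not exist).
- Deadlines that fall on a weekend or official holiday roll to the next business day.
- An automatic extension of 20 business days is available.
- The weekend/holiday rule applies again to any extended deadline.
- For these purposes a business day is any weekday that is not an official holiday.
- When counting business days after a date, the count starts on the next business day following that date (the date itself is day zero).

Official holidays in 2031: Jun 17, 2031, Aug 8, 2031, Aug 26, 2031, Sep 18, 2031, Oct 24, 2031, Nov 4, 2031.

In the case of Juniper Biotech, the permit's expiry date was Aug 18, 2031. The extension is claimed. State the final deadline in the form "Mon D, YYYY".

1 month after Aug 18, 2031, on the same day of the month, is Sep 18, 2031.
Because Sep 18, 2031 is a listed holiday, the deadline becomes Sep 19, 2031 (Friday).
Counting 20 further business days from Sep 19, 2031 reaches Oct 17, 2031.
Oct 17, 2031 falls on a Friday, which is a business day, so no adjustment is needed.
So the filing is due Oct 17, 2031.

Oct 17, 2031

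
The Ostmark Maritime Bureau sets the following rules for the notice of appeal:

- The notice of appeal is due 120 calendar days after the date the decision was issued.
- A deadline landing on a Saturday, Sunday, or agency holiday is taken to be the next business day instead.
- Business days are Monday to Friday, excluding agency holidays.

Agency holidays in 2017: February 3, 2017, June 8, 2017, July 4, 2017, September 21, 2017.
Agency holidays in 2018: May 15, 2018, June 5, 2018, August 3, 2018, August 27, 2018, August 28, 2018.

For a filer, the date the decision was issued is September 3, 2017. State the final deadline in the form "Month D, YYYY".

January 1, 2018

Trigger date September 3, 2017 + 120 calendar days = January 1, 2018.
Since January 1, 2018 is a Monday and not a holiday, the date is unchanged.
The final due date is January 1, 2018.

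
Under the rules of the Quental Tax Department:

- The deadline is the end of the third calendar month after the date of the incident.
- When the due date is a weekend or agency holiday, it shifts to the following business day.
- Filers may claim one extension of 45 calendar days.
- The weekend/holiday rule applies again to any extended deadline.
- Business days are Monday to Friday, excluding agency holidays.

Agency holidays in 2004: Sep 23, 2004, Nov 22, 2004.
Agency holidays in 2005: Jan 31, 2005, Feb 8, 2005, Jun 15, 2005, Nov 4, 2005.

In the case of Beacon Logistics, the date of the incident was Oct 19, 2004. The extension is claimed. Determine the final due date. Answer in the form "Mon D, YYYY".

The third month after Oct 19, 2004 is January 2005, whose last day is Jan 31, 2005.
Jan 31, 2005 falls on a listed holiday. Rolling to the next business day gives Feb 1, 2005, a Tuesday.
With the 45-day extension, Feb 1, 2005 becomes Mar 18, 2005.
Mar 18, 2005 (Friday) is already a business day.
Deadline: Mar 18, 2005.

Mar 18, 2005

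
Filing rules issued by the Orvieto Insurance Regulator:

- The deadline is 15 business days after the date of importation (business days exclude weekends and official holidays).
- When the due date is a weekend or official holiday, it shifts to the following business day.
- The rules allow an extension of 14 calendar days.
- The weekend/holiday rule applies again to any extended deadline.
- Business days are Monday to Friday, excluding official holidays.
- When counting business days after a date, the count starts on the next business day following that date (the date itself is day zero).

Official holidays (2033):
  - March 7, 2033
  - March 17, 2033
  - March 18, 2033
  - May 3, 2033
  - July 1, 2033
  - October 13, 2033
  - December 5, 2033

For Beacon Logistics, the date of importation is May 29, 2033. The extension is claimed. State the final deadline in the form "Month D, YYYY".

Starting the day after May 29, 2033 and counting 15 business days lands on June 17, 2033.
Since June 17, 2033 is a Friday and not a holiday, the date is unchanged.
The 14-calendar-day extension moves the deadline from June 17, 2033 to July 1, 2033.
July 1, 2033 is a listed holiday; the next business day is July 4, 2033 (Monday).
The final due date is July 4, 2033.

July 4, 2033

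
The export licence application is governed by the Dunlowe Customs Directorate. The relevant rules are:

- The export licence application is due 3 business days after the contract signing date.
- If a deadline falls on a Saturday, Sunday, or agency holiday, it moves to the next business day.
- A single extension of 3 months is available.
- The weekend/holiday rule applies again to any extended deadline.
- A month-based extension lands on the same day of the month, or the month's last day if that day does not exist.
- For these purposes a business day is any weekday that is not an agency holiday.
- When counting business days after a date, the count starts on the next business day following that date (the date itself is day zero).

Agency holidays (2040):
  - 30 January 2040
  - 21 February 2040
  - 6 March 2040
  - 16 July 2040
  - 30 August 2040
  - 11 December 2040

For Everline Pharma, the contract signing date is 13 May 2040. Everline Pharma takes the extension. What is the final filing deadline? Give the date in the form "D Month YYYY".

Starting the day after 13 May 2040 and counting 3 business days lands on 16 May 2040.
16 May 2040 falls on a Wednesday, which is a business day, so no adjustment is needed.
The 3 months extension carries 16 May 2040 to 16 August 2040.
16 August 2040 is a Thursday and not a listed holiday, so it stands.
The final due date is 16 August 2040.

16 August 2040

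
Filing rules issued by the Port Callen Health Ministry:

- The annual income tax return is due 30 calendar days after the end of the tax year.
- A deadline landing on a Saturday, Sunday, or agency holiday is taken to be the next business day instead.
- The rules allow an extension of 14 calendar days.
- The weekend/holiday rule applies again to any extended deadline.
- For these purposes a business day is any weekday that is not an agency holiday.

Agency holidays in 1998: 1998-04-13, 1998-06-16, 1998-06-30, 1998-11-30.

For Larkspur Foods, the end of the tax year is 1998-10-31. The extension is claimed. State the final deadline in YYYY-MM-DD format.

1998-12-15

From 1998-10-31, 30 calendar days later is 1998-11-30.
Because 1998-11-30 is a listed holiday, the deadline becomes 1998-12-01 (Tuesday).
Add the 14 calendar-day extension to 1998-12-01: 1998-12-15.
Since 1998-12-15 is a Tuesday and not a holiday, the date is unchanged.
The final due date is 1998-12-15.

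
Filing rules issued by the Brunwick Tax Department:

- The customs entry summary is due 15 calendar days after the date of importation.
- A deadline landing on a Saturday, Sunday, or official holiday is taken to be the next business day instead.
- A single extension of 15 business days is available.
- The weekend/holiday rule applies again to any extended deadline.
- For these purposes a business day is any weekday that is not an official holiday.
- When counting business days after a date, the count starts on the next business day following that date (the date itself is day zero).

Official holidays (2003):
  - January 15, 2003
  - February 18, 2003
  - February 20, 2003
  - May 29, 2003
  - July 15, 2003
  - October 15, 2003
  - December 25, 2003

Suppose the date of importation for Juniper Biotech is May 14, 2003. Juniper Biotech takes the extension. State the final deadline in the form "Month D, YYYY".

Adding 15 calendar days to May 14, 2003 gives May 29, 2003.
May 29, 2003 is a listed holiday, so it moves to the next business day, May 30, 2003 (Friday).
Applying the 15-business-day extension: 15 business days after May 30, 2003 is June 20, 2003.
June 20, 2003 falls on a Friday, which is a business day, so no adjustment is needed.
Final deadline: June 20, 2003.

June 20, 2003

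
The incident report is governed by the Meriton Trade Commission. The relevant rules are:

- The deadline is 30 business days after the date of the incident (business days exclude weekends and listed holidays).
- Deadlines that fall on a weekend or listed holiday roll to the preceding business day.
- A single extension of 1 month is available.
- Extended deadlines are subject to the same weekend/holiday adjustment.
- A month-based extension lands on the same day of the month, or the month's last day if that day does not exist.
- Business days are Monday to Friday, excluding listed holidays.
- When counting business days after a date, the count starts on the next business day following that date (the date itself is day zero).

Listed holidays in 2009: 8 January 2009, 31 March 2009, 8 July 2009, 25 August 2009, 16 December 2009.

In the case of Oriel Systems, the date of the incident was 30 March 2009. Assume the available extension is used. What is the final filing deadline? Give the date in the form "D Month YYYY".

12 June 2009

Counting 30 business days after 30 March 2009 (skipping weekends and listed holidays) reaches 12 May 2009.
12 May 2009 falls on a Tuesday, which is a business day, so no adjustment is needed.
Add 1 month to 12 May 2009: 12 June 2009.
Since 12 June 2009 is a Friday and not a holiday, the date is unchanged.
Deadline: 12 June 2009.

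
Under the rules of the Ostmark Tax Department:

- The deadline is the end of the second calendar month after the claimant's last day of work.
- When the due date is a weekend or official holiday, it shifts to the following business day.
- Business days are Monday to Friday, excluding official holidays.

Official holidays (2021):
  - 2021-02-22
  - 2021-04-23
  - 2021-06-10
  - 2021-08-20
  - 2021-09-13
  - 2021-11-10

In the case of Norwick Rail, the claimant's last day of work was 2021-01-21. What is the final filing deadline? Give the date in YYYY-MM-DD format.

2 months after 2021-01-21 is March 2021; that month ends on 2021-03-31.
2021-03-31 falls on a Wednesday, which is a business day, so no adjustment is needed.
Final deadline: 2021-03-31.

2021-03-31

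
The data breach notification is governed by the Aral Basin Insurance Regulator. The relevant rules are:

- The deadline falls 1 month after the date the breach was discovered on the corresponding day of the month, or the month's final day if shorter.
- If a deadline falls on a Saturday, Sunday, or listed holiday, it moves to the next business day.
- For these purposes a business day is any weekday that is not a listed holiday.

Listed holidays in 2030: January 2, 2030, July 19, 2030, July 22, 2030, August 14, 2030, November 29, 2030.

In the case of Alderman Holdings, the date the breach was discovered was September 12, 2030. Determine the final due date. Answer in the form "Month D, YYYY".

1 month from September 12, 2030 is October 12, 2030.
October 12, 2030 falls on a Saturday. Rolling to the next business day gives October 14, 2030, a Monday.
Final deadline: October 14, 2030.

October 14, 2030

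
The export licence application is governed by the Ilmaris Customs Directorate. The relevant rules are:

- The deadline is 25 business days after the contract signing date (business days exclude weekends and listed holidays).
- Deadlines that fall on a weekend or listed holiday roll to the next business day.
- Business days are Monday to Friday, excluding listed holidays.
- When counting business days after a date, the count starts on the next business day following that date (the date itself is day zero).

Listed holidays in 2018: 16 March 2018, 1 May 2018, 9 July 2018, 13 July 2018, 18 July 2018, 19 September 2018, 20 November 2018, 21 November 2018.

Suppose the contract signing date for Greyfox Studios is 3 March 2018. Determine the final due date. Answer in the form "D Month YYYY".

Starting the day after 3 March 2018 and counting 25 business days lands on 9 April 2018.
9 April 2018 falls on a Monday, which is a business day, so no adjustment is needed.
The final due date is 9 April 2018.

9 April 2018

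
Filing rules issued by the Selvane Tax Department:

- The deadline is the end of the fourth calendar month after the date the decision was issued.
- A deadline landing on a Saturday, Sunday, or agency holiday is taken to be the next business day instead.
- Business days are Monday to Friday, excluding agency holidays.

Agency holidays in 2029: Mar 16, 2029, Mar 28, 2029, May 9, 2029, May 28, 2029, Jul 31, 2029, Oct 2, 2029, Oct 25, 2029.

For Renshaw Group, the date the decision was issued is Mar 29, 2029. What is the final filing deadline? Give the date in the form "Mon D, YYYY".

Aug 1, 2029

The fourth month after Mar 29, 2029 is July 2029, whose last day is Jul 31, 2029.
Jul 31, 2029 falls on a listed holiday. Rolling to the next business day gives Aug 1, 2029, a Wednesday.
The final due date is Aug 1, 2029.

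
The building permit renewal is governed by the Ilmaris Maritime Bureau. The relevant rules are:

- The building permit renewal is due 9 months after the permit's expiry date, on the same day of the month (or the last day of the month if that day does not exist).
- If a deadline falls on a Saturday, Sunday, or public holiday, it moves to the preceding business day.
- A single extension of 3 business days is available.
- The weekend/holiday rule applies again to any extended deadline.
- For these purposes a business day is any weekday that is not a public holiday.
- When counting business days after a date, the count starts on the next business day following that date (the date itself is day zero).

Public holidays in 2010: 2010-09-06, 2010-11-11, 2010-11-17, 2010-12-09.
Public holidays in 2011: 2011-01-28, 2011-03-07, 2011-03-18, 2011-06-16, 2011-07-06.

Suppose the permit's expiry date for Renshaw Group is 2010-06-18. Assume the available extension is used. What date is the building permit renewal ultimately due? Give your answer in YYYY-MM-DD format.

9 months from 2010-06-18 is 2011-03-18.
Because 2011-03-18 is a listed holiday, the deadline becomes 2011-03-17 (Thursday).
The 3-business-day extension runs from 2011-03-17 to 2011-03-23.
2011-03-23 (Wednesday) is already a business day.
The final due date is 2011-03-23.

2011-03-23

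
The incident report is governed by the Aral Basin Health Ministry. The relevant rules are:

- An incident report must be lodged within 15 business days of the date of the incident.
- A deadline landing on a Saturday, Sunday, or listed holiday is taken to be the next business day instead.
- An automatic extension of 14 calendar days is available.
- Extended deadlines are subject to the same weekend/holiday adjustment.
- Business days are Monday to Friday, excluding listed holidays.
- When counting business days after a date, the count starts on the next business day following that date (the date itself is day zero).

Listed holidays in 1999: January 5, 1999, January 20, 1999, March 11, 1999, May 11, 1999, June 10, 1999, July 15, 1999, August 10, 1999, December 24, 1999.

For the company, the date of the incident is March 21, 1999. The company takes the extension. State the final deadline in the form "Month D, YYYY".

15 business days after March 21, 1999, excluding weekends and holidays, is April 9, 1999.
April 9, 1999 is a Friday and not a listed holiday, so it stands.
Applying the 14-calendar-day extension: April 9, 1999 + 14 days = April 23, 1999.
April 23, 1999 is a Friday and not a listed holiday, so it stands.
Deadline: April 23, 1999.

April 23, 1999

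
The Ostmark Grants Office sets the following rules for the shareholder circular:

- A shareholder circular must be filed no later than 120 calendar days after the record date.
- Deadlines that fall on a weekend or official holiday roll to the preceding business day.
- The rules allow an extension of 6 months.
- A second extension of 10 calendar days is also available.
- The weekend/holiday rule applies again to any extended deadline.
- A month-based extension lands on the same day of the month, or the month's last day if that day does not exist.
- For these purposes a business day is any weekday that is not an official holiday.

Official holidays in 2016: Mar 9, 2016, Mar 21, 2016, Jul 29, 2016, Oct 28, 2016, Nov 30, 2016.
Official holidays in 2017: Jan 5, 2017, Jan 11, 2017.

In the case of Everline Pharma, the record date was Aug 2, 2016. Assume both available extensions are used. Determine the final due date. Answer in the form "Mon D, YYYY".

From Aug 2, 2016, 120 calendar days later is Nov 30, 2016.
Because Nov 30, 2016 is a listed holiday, the deadline becomes Nov 29, 2016 (Tuesday).
Applying the 6 months extension: 6 months after Nov 29, 2016 is May 29, 2017.
May 29, 2017 (Monday) is already a business day.
Add the 10 calendar-day extension to May 29, 2017: Jun 8, 2017.
Since Jun 8, 2017 is a Thursday and not a holiday, the date is unchanged.
So the filing is due Jun 8, 2017.

Jun 8, 2017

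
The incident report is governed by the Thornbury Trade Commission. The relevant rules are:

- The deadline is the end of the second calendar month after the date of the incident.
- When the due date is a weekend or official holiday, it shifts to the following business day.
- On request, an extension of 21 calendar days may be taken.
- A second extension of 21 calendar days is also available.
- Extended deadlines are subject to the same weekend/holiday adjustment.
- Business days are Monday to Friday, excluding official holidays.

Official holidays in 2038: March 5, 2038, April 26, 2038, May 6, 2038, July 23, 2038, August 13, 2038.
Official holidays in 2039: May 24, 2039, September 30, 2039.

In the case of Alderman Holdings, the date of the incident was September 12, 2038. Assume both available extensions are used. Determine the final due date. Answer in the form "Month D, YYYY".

January 11, 2039

The second month after September 12, 2038 is November 2038, whose last day is November 30, 2038.
November 30, 2038 is a Tuesday and not a listed holiday, so it stands.
Add the 21 calendar-day extension to November 30, 2038: December 21, 2038.
Since December 21, 2038 is a Tuesday and not a holiday, the date is unchanged.
Applying the 21-calendar-day extension: December 21, 2038 + 21 days = January 11, 2039.
January 11, 2039 is a Tuesday and not a listed holiday, so it stands.
Deadline: January 11, 2039.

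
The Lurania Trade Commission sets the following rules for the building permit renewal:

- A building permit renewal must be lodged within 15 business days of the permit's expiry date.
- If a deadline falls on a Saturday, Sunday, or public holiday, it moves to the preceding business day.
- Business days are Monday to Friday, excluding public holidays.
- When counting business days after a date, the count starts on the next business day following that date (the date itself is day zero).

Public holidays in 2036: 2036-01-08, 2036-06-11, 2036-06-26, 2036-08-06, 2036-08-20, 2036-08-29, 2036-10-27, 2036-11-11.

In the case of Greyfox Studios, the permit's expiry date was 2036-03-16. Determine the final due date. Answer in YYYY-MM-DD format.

Counting 15 business days after 2036-03-16 (skipping weekends and listed holidays) reaches 2036-04-04.
2036-04-04 is a Friday and not a listed holiday, so it stands.
So the filing is due 2036-04-04.

2036-04-04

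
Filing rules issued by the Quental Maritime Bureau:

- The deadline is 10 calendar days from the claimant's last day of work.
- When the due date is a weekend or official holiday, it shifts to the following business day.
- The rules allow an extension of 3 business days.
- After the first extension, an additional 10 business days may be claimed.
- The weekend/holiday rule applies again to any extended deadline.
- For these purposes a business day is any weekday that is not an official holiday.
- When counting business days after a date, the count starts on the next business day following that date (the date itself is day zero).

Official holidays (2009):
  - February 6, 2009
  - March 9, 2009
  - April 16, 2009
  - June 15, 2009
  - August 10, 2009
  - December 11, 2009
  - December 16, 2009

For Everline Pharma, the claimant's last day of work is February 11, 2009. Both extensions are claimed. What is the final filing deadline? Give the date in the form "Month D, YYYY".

Trigger date February 11, 2009 + 10 calendar days = February 21, 2009.
February 21, 2009 falls on a Saturday. Rolling to the next business day gives February 23, 2009, a Monday.
The 3-business-day extension runs from February 23, 2009 to February 26, 2009.
Since February 26, 2009 is a Thursday and not a holiday, the date is unchanged.
The 10-business-day extension runs from February 26, 2009 to March 13, 2009.
March 13, 2009 falls on a Friday, which is a business day, so no adjustment is needed.
The final due date is March 13, 2009.

March 13, 2009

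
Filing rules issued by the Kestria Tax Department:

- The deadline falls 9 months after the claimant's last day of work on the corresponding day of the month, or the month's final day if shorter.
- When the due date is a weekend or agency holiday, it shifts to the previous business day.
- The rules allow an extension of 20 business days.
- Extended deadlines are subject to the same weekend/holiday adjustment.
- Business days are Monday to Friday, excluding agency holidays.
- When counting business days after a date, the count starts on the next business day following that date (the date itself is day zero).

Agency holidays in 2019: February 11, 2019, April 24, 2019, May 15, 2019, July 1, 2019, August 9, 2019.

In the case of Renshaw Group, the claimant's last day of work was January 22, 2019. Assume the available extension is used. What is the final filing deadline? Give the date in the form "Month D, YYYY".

November 19, 2019

Moving 9 months forward from January 22, 2019 on the corresponding day gives October 22, 2019.
Since October 22, 2019 is a Tuesday and not a holiday, the date is unchanged.
Applying the 20-business-day extension: 20 business days after October 22, 2019 is November 19, 2019.
November 19, 2019 (Tuesday) is already a business day.
Final deadline: November 19, 2019.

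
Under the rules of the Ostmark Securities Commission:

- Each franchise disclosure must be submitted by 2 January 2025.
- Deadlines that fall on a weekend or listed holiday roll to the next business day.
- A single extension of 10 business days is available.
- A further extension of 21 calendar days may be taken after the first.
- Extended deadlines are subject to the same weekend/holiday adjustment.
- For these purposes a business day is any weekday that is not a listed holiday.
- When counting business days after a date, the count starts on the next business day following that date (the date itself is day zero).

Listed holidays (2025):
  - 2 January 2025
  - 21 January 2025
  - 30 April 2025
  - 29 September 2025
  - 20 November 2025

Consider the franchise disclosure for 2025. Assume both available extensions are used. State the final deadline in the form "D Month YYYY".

7 February 2025

Start from the fixed due date, 2 January 2025.
2 January 2025 falls on a listed holiday. Rolling to the next business day gives 3 January 2025, a Friday.
Applying the 10-business-day extension: 10 business days after 3 January 2025 is 17 January 2025.
17 January 2025 falls on a Friday, which is a business day, so no adjustment is needed.
The 21-calendar-day extension moves the deadline from 17 January 2025 to 7 February 2025.
7 February 2025 is a Friday and not a listed holiday, so it stands.
Deadline: 7 February 2025.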